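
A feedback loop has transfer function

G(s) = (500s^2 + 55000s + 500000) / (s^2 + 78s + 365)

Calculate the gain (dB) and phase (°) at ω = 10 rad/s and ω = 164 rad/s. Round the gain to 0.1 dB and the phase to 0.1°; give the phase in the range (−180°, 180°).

ω = 10: 58.7 dB, -20.5°; ω = 164: 54.6 dB, -9.1°

Substitute s = j10:
Numerator: 500(j10)^2 + 55000(j10) + 500000 = 450000 + j550000
Denominator: (j10)^2 + 78(j10) + 365 = 265 + j780
|N| = √(450000² + 550000²) ≈ 7.1063e+05, ∠N ≈ 50.71°
|D| = √(265² + 780²) ≈ 823.79, ∠D ≈ 71.24°
|G| = 7.1063e+05 / 823.79 ≈ 862.63
Gain = 20 log₁₀(862.63) ≈ 58.72 dB
∠G = 50.71° − 71.24° = -20.53°

Substitute s = j164:
Numerator: 500(j164)^2 + 55000(j164) + 500000 = -12948000 + j9020000
Denominator: (j164)^2 + 78(j164) + 365 = -26531 + j12792
|N| = √(12948000² + 9020000²) ≈ 1.578e+07, ∠N ≈ 145.14°
|D| = √(26531² + 12792²) ≈ 29454, ∠D ≈ 154.26°
|G| = 1.578e+07 / 29454 ≈ 535.75
Gain = 20 log₁₀(535.75) ≈ 54.58 dB
∠G = 145.14° − 154.26° = -9.12°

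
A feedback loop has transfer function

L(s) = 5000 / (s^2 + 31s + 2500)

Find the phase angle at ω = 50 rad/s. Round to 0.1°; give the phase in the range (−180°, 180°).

At s = jω = j50:
quadratic: (j50)² + 31·j50 + 2500 = 0 + j1550 → |·| ≈ 1550, ∠ ≈ 90.00°
∠L = 0.00° − 90.00° = -90.00°

-90.0°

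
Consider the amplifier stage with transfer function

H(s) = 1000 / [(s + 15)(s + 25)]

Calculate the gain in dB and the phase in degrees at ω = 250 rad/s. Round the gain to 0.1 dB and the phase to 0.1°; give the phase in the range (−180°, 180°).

-36.0 dB, -170.9°

At s = jω = j250:
pole (s+15): 15 + j250 → |·| = √(15²+250²) = √62725 ≈ 250.45, ∠ = arctan(250/15) ≈ 86.57°
pole (s+25): 25 + j250 → |·| = √(25²+250²) = √63125 ≈ 251.25, ∠ = arctan(250/25) ≈ 84.29°
|H| = 1000 / 62926 ≈ 0.015892
Gain = 20 log₁₀(0.015892) ≈ -35.98 dB
∠H = 0.00° − 170.86° = -170.86°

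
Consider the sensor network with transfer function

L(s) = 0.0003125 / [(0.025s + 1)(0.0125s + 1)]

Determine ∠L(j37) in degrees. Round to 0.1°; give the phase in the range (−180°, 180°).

At ω = 37 rad/s:
pole (1 + j37·0.025) = 1 + j0.925 → |·| ≈ 1.3622, ∠ ≈ 42.77°
pole (1 + j37·0.0125) = 1 + j0.4625 → |·| ≈ 1.1018, ∠ ≈ 24.82°
∠L = (0°) − (42.77° + 24.82°) = -67.59°

-67.6°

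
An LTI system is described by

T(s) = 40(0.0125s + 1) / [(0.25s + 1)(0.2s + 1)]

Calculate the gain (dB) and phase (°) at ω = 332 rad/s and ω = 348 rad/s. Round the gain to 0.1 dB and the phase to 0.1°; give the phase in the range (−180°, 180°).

ω = 332: -30.2 dB, -102.0°; ω = 348: -30.6 dB, -101.5°

At ω = 332 rad/s:
zero (1 + j332·0.0125) = 1 + j4.15 → |·| ≈ 4.2688, ∠ ≈ 76.45°
pole (1 + j332·0.25) = 1 + j83 → |·| ≈ 83.006, ∠ ≈ 89.31°
pole (1 + j332·0.2) = 1 + j66.4 → |·| ≈ 66.408, ∠ ≈ 89.14°
|T| = 40 · 4.2688 / (83.006 · 66.408) ≈ 0.030977
Gain = 20 log₁₀(0.030977) ≈ -30.18 dB
∠T = (76.45°) − (89.31° + 89.14°) = -102.00°

At ω = 348 rad/s:
zero (1 + j348·0.0125) = 1 + j4.35 → |·| ≈ 4.4635, ∠ ≈ 77.05°
pole (1 + j348·0.25) = 1 + j87 → |·| ≈ 87.006, ∠ ≈ 89.34°
pole (1 + j348·0.2) = 1 + j69.6 → |·| ≈ 69.607, ∠ ≈ 89.18°
|T| = 40 · 4.4635 / (87.006 · 69.607) ≈ 0.02948
Gain = 20 log₁₀(0.02948) ≈ -30.61 dB
∠T = (77.05°) − (89.34° + 89.18°) = -101.47°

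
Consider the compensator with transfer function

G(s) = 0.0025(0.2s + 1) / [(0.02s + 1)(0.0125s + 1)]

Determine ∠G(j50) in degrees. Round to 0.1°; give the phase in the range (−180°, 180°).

At ω = 50 rad/s:
zero (1 + j50·0.2) = 1 + j10 → |·| ≈ 10.05, ∠ ≈ 84.29°
pole (1 + j50·0.02) = 1 + j1 → |·| ≈ 1.4142, ∠ ≈ 45.00°
pole (1 + j50·0.0125) = 1 + j0.625 → |·| ≈ 1.1792, ∠ ≈ 32.01°
∠G = (84.29°) − (45.00° + 32.01°) = 7.28°

7.3°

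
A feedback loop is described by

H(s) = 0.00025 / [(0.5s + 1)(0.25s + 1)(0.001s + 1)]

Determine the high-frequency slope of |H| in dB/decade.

Each pole contributes −20 dB/decade at high frequency; each zero contributes +20 dB/decade.
Net: 0 zero(s) − 3 pole(s) → -60 dB/decade.

-60 dB/decade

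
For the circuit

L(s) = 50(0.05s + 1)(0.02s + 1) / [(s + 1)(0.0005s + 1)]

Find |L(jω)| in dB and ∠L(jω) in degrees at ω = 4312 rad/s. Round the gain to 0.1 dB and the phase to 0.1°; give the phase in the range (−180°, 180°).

At ω = 4312 rad/s:
zero (1 + j4312·0.05) = 1 + j215.6 → |·| ≈ 215.6, ∠ ≈ 89.73°
zero (1 + j4312·0.02) = 1 + j86.24 → |·| ≈ 86.246, ∠ ≈ 89.34°
pole (1 + j4312·1) = 1 + j4312 → |·| ≈ 4312, ∠ ≈ 89.99°
pole (1 + j4312·0.0005) = 1 + j2.156 → |·| ≈ 2.3766, ∠ ≈ 65.12°
|L| = 50 · 215.6 · 86.246 / (4312 · 2.3766) ≈ 90.724
Gain = 20 log₁₀(90.724) ≈ 39.15 dB
∠L = (89.73° + 89.34°) − (89.99° + 65.12°) = 23.96°

39.2 dB, 24.0°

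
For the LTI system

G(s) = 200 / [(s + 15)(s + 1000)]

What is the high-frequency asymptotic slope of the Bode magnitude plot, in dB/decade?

Each pole contributes −20 dB/decade at high frequency; each zero contributes +20 dB/decade.
Net: 0 zero(s) − 2 pole(s) → -40 dB/decade.

-40 dB/decade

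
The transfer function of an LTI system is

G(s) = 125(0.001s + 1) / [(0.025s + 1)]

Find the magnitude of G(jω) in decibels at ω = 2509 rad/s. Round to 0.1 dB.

14.6 dB

At ω = 2509 rad/s:
zero (1 + j2509·0.001) = 1 + j2.509 → |·| ≈ 2.7009, ∠ ≈ 68.27°
pole (1 + j2509·0.025) = 1 + j62.725 → |·| ≈ 62.733, ∠ ≈ 89.09°
|G| = 125 · 2.7009 / (62.733) ≈ 5.3817
Gain = 20 log₁₀(5.3817) ≈ 14.62 dB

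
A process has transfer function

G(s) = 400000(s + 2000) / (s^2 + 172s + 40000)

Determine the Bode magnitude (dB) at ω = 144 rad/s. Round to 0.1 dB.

88.2 dB

At s = jω = j144:
zero (s+2000): 2000 + j144 → |·| = √(2000²+144²) = √4020736 ≈ 2005.2, ∠ = arctan(144/2000) ≈ 4.12°
quadratic: (j144)² + 172·j144 + 40000 = 19264 + j24768 → |·| ≈ 31378, ∠ ≈ 52.13°
|G| = 400000 · 2005.2 / 31378 ≈ 25562
Gain = 20 log₁₀(25562) ≈ 88.15 dB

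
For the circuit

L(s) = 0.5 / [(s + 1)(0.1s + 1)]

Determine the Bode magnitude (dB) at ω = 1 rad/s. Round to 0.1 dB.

-9.1 dB

At ω = 1 rad/s:
pole (1 + j1·1) = 1 + j1 → |·| ≈ 1.4142, ∠ ≈ 45.00°
pole (1 + j1·0.1) = 1 + j0.1 → |·| ≈ 1.005, ∠ ≈ 5.71°
|L| = 0.5 · 1 / (1.4142 · 1.005) ≈ 0.3518
Gain = 20 log₁₀(0.3518) ≈ -9.07 dB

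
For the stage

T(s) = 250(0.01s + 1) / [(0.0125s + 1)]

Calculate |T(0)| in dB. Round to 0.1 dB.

T(0) = 250 · 1 / 1 = 250
20 log₁₀(250) ≈ 47.96 dB

48.0 dB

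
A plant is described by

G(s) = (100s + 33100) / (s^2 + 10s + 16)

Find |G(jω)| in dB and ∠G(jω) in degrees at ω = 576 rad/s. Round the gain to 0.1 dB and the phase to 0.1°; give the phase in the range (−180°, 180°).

-14.0 dB, -118.9°

Substitute s = j576:
Numerator: 100(j576) + 33100 = 33100 + j57600
Denominator: (j576)^2 + 10(j576) + 16 = -331760 + j5760
|N| = √(33100² + 57600²) ≈ 66433, ∠N ≈ 60.12°
|D| = √(331760² + 5760²) ≈ 3.3181e+05, ∠D ≈ 179.01°
|G| = 66433 / 3.3181e+05 ≈ 0.20021
Gain = 20 log₁₀(0.20021) ≈ -13.97 dB
∠G = 60.12° − 179.01° = -118.89°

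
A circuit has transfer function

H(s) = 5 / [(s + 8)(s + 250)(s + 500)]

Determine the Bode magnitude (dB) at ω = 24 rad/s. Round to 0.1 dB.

At s = jω = j24:
pole (s+8): 8 + j24 → |·| = √(8²+24²) = √640 ≈ 25.298, ∠ = arctan(24/8) ≈ 71.57°
pole (s+250): 250 + j24 → |·| = √(250²+24²) = √63076 ≈ 251.15, ∠ = arctan(24/250) ≈ 5.48°
pole (s+500): 500 + j24 → |·| = √(500²+24²) = √250576 ≈ 500.58, ∠ = arctan(24/500) ≈ 2.75°
|H| = 5 / 3.1805e+06 ≈ 1.5721e-06
Gain = 20 log₁₀(1.5721e-06) ≈ -116.07 dB

-116.1 dB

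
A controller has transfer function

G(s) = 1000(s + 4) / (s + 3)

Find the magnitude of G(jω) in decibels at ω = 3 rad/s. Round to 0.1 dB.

61.4 dB

At s = jω = j3:
zero (s+4): 4 + j3 → |·| = √(4²+3²) = √25 ≈ 5, ∠ = arctan(3/4) ≈ 36.87°
pole (s+3): 3 + j3 → |·| = √(3²+3²) = √18 ≈ 4.2426, ∠ = arctan(3/3) ≈ 45.00°
|G| = 1000 · 5 / 4.2426 ≈ 1178.5
Gain = 20 log₁₀(1178.5) ≈ 61.43 dB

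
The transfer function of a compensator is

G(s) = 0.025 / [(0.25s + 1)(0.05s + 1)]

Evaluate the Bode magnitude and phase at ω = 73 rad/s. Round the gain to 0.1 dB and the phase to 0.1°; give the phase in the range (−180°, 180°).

At ω = 73 rad/s:
pole (1 + j73·0.25) = 1 + j18.25 → |·| ≈ 18.277, ∠ ≈ 86.86°
pole (1 + j73·0.05) = 1 + j3.65 → |·| ≈ 3.7845, ∠ ≈ 74.68°
|G| = 0.025 · 1 / (18.277 · 3.7845) ≈ 0.00036143
Gain = 20 log₁₀(0.00036143) ≈ -68.84 dB
∠G = (0°) − (86.86° + 74.68°) = -161.54°

-68.8 dB, -161.5°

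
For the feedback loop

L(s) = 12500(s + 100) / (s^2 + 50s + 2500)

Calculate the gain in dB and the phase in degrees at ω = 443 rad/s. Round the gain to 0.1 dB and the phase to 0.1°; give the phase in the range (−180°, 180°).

29.3 dB, -96.2°

At s = jω = j443:
zero (s+100): 100 + j443 → |·| = √(100²+443²) = √206249 ≈ 454.15, ∠ = arctan(443/100) ≈ 77.28°
quadratic: (j443)² + 50·j443 + 2500 = -193749 + j22150 → |·| ≈ 1.9501e+05, ∠ ≈ 173.48°
|L| = 12500 · 454.15 / 1.9501e+05 ≈ 29.111
Gain = 20 log₁₀(29.111) ≈ 29.28 dB
∠L = 77.28° − 173.48° = -96.20°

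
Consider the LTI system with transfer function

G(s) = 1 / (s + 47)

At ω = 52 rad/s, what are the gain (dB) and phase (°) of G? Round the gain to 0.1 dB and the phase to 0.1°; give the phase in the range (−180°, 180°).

At s = jω = j52:
pole (s+47): 47 + j52 → |·| = √(47²+52²) = √4913 ≈ 70.093, ∠ = arctan(52/47) ≈ 47.89°
|G| = 1 / 70.093 ≈ 0.014267
Gain = 20 log₁₀(0.014267) ≈ -36.91 dB
∠G = 0.00° − 47.89° = -47.89°

-36.9 dB, -47.9°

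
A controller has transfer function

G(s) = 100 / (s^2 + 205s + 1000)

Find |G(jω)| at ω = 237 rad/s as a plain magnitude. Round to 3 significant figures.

0.00136

Substitute s = j237:
Numerator: 100 = 100 + j0
Denominator: (j237)^2 + 205(j237) + 1000 = -55169 + j48585
|N| = √(100² + 0²) ≈ 100, ∠N ≈ 0.00°
|D| = √(55169² + 48585²) ≈ 73513, ∠D ≈ 138.63°
|G| = 100 / 73513 ≈ 0.0013603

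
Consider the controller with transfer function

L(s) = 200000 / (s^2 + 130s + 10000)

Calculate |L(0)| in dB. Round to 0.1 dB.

L(0) = 200000 / 10000 = 20
20 log₁₀(20) ≈ 26.02 dB

26.0 dB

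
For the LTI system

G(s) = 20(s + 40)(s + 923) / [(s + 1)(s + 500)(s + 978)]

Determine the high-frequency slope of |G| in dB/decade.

Each pole contributes −20 dB/decade at high frequency; each zero contributes +20 dB/decade.
Net: 2 zero(s) − 3 pole(s) → -20 dB/decade.

-20 dB/decade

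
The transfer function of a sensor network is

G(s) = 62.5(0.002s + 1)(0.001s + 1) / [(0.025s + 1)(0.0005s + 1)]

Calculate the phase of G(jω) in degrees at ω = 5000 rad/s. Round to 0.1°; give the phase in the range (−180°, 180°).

At ω = 5000 rad/s:
zero (1 + j5000·0.002) = 1 + j10 → |·| ≈ 10.05, ∠ ≈ 84.29°
zero (1 + j5000·0.001) = 1 + j5 → |·| ≈ 5.099, ∠ ≈ 78.69°
pole (1 + j5000·0.025) = 1 + j125 → |·| ≈ 125, ∠ ≈ 89.54°
pole (1 + j5000·0.0005) = 1 + j2.5 → |·| ≈ 2.6926, ∠ ≈ 68.20°
∠G = (84.29° + 78.69°) − (89.54° + 68.20°) = 5.24°

5.2°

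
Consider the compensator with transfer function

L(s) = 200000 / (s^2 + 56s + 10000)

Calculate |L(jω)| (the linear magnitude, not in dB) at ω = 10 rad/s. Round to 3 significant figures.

At s = jω = j10:
quadratic: (j10)² + 56·j10 + 10000 = 9900 + j560 → |·| ≈ 9915.8, ∠ ≈ 3.24°
|L| = 200000 / 9915.8 ≈ 20.17

20.2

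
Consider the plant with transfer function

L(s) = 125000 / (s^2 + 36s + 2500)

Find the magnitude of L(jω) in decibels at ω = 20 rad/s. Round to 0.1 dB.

35.0 dB

At s = jω = j20:
quadratic: (j20)² + 36·j20 + 2500 = 2100 + j720 → |·| ≈ 2220, ∠ ≈ 18.92°
|L| = 125000 / 2220 ≈ 56.306
Gain = 20 log₁₀(56.306) ≈ 35.01 dB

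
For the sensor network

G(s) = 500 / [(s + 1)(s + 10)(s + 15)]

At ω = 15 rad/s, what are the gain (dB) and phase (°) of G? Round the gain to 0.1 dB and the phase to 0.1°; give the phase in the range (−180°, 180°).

-21.2 dB, 172.5°

At s = jω = j15:
pole (s+1): 1 + j15 → |·| = √(1²+15²) = √226 ≈ 15.033, ∠ = arctan(15/1) ≈ 86.19°
pole (s+10): 10 + j15 → |·| = √(10²+15²) = √325 ≈ 18.028, ∠ = arctan(15/10) ≈ 56.31°
pole (s+15): 15 + j15 → |·| = √(15²+15²) = √450 ≈ 21.213, ∠ = arctan(15/15) ≈ 45.00°
|G| = 500 / 5749 ≈ 0.086972
Gain = 20 log₁₀(0.086972) ≈ -21.21 dB
∠G = 0.00° − 187.50° = -187.50° ≡ 172.50° (principal value)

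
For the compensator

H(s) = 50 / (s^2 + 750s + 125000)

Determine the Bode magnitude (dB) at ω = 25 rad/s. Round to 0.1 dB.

-68.0 dB

Substitute s = j25:
Numerator: 50 = 50 + j0
Denominator: (j25)^2 + 750(j25) + 125000 = 124375 + j18750
|N| = √(50² + 0²) ≈ 50, ∠N ≈ 0.00°
|D| = √(124375² + 18750²) ≈ 1.2578e+05, ∠D ≈ 8.57°
|H| = 50 / 1.2578e+05 ≈ 0.00039752
Gain = 20 log₁₀(0.00039752) ≈ -68.01 dB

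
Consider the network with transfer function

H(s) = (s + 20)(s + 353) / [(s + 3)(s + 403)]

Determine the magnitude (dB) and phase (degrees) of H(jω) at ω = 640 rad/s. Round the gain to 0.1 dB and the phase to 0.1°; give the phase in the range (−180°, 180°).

-0.3 dB, 1.8°

At s = jω = j640:
zero (s+20): 20 + j640 → |·| = √(20²+640²) = √410000 ≈ 640.31, ∠ = arctan(640/20) ≈ 88.21°
zero (s+353): 353 + j640 → |·| = √(353²+640²) = √534209 ≈ 730.9, ∠ = arctan(640/353) ≈ 61.12°
pole (s+3): 3 + j640 → |·| = √(3²+640²) = √409609 ≈ 640.01, ∠ = arctan(640/3) ≈ 89.73°
pole (s+403): 403 + j640 → |·| = √(403²+640²) = √572009 ≈ 756.31, ∠ = arctan(640/403) ≈ 57.80°
|H| = 1 · 4.68e+05 / 4.8405e+05 ≈ 0.96684
Gain = 20 log₁₀(0.96684) ≈ -0.29 dB
∠H = 149.33° − 147.53° = 1.80°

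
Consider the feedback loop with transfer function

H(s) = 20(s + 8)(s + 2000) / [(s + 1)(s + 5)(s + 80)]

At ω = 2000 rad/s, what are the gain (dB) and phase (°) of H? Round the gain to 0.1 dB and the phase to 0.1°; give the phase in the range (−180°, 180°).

-37.0 dB, -132.8°

At s = jω = j2000:
zero (s+8): 8 + j2000 → |·| = √(8²+2000²) = √4000064 ≈ 2000, ∠ = arctan(2000/8) ≈ 89.77°
zero (s+2000): 2000 + j2000 → |·| = √(2000²+2000²) = √8000000 ≈ 2828.4, ∠ = arctan(2000/2000) ≈ 45.00°
pole (s+1): 1 + j2000 → |·| = √(1²+2000²) = √4000001 ≈ 2000, ∠ = arctan(2000/1) ≈ 89.97°
pole (s+5): 5 + j2000 → |·| = √(5²+2000²) = √4000025 ≈ 2000, ∠ = arctan(2000/5) ≈ 89.86°
pole (s+80): 80 + j2000 → |·| = √(80²+2000²) = √4006400 ≈ 2001.6, ∠ = arctan(2000/80) ≈ 87.71°
|H| = 20 · 5.6568e+06 / 8.0064e+09 ≈ 0.014131
Gain = 20 log₁₀(0.014131) ≈ -37.00 dB
∠H = 134.77° − 267.54° = -132.77°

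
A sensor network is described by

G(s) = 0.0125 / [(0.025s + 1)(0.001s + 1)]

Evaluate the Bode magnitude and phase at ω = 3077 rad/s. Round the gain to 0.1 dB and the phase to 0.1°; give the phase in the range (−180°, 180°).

At ω = 3077 rad/s:
pole (1 + j3077·0.025) = 1 + j76.925 → |·| ≈ 76.931, ∠ ≈ 89.26°
pole (1 + j3077·0.001) = 1 + j3.077 → |·| ≈ 3.2354, ∠ ≈ 72.00°
|G| = 0.0125 · 1 / (76.931 · 3.2354) ≈ 5.022e-05
Gain = 20 log₁₀(5.022e-05) ≈ -85.98 dB
∠G = (0°) − (89.26° + 72.00°) = -161.26°

-86.0 dB, -161.3°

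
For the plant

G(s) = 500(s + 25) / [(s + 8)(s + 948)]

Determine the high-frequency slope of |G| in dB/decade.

Each pole contributes −20 dB/decade at high frequency; each zero contributes +20 dB/decade.
Net: 1 zero(s) − 2 pole(s) → -20 dB/decade.

-20 dB/decade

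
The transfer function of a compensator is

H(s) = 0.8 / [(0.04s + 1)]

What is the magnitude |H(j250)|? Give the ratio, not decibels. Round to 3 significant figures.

0.0796

At ω = 250 rad/s:
pole (1 + j250·0.04) = 1 + j10 → |·| ≈ 10.05, ∠ ≈ 84.29°
|H| = 0.8 · 1 / (10.05) ≈ 0.079602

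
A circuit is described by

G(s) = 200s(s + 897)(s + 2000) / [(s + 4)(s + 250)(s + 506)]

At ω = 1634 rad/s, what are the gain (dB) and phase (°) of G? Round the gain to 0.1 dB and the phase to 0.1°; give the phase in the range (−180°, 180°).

At s = jω = j1634:
zero (s+897): 897 + j1634 → |·| = √(897²+1634²) = √3474565 ≈ 1864, ∠ = arctan(1634/897) ≈ 61.23°
zero (s+2000): 2000 + j1634 → |·| = √(2000²+1634²) = √6669956 ≈ 2582.6, ∠ = arctan(1634/2000) ≈ 39.25°
zero at origin: s = j1634 → |·| = 1634, ∠ = 90.00°
pole (s+4): 4 + j1634 → |·| = √(4²+1634²) = √2669972 ≈ 1634, ∠ = arctan(1634/4) ≈ 89.86°
pole (s+250): 250 + j1634 → |·| = √(250²+1634²) = √2732456 ≈ 1653, ∠ = arctan(1634/250) ≈ 81.30°
pole (s+506): 506 + j1634 → |·| = √(506²+1634²) = √2925992 ≈ 1710.6, ∠ = arctan(1634/506) ≈ 72.79°
|G| = 200 · 7.866e+09 / 4.6203e+09 ≈ 340.5
Gain = 20 log₁₀(340.5) ≈ 50.64 dB
∠G = 190.48° − 243.95° = -53.47°

50.6 dB, -53.5°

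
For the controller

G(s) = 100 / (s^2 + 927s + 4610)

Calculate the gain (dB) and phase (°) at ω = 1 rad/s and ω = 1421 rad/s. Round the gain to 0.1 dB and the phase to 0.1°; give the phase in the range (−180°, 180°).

Substitute s = j1:
Numerator: 100 = 100 + j0
Denominator: (j1)^2 + 927(j1) + 4610 = 4609 + j927
|N| = √(100² + 0²) ≈ 100, ∠N ≈ 0.00°
|D| = √(4609² + 927²) ≈ 4701.3, ∠D ≈ 11.37°
|G| = 100 / 4701.3 ≈ 0.021271
Gain = 20 log₁₀(0.021271) ≈ -33.44 dB
∠G = 0.00° − 11.37° = -11.37°

Substitute s = j1421:
Numerator: 100 = 100 + j0
Denominator: (j1421)^2 + 927(j1421) + 4610 = -2014631 + j1317267
|N| = √(100² + 0²) ≈ 100, ∠N ≈ 0.00°
|D| = √(2014631² + 1317267²) ≈ 2.4071e+06, ∠D ≈ 146.82°
|G| = 100 / 2.4071e+06 ≈ 4.1544e-05
Gain = 20 log₁₀(4.1544e-05) ≈ -87.63 dB
∠G = 0.00° − 146.82° = -146.82°

ω = 1: -33.4 dB, -11.4°; ω = 1421: -87.6 dB, -146.8°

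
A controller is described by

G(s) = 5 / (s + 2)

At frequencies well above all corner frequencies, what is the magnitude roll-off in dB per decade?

-20 dB/decade

Each pole contributes −20 dB/decade at high frequency; each zero contributes +20 dB/decade.
Net: 0 zero(s) − 1 pole(s) → -20 dB/decade.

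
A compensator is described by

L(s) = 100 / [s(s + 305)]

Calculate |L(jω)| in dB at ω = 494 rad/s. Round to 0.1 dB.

-69.2 dB

At s = jω = j494:
pole (s+305): 305 + j494 → |·| = √(305²+494²) = √337061 ≈ 580.57, ∠ = arctan(494/305) ≈ 58.31°
pole at origin: |s| = 494, ∠ = 90.00° (in denominator)
|L| = 100 / 2.868e+05 ≈ 0.00034868
Gain = 20 log₁₀(0.00034868) ≈ -69.15 dB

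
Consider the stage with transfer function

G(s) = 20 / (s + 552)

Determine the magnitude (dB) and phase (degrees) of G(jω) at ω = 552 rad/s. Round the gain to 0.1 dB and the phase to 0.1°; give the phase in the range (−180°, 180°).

At s = jω = j552:
pole (s+552): 552 + j552 → |·| = √(552²+552²) = √609408 ≈ 780.65, ∠ = arctan(552/552) ≈ 45.00°
|G| = 20 / 780.65 ≈ 0.02562
Gain = 20 log₁₀(0.02562) ≈ -31.83 dB
∠G = 0.00° − 45.00° = -45.00°

-31.8 dB, -45.0°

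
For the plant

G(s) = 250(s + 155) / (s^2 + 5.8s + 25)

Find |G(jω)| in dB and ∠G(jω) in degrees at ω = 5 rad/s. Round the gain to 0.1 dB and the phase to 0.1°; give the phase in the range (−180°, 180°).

At s = jω = j5:
zero (s+155): 155 + j5 → |·| = √(155²+5²) = √24050 ≈ 155.08, ∠ = arctan(5/155) ≈ 1.85°
quadratic: (j5)² + 5.8·j5 + 25 = 0 + j29 → |·| ≈ 29, ∠ ≈ 90.00°
|G| = 250 · 155.08 / 29 ≈ 1336.9
Gain = 20 log₁₀(1336.9) ≈ 62.52 dB
∠G = 1.85° − 90.00° = -88.15°

62.5 dB, -88.2°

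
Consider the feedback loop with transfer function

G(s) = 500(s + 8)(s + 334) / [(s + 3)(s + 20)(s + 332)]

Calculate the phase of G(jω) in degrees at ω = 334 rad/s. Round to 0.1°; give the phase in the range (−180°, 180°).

-87.6°

At s = jω = j334:
zero (s+8): 8 + j334 → |·| = √(8²+334²) = √111620 ≈ 334.1, ∠ = arctan(334/8) ≈ 88.63°
zero (s+334): 334 + j334 → |·| = √(334²+334²) = √223112 ≈ 472.35, ∠ = arctan(334/334) ≈ 45.00°
pole (s+3): 3 + j334 → |·| = √(3²+334²) = √111565 ≈ 334.01, ∠ = arctan(334/3) ≈ 89.49°
pole (s+20): 20 + j334 → |·| = √(20²+334²) = √111956 ≈ 334.6, ∠ = arctan(334/20) ≈ 86.57°
pole (s+332): 332 + j334 → |·| = √(332²+334²) = √221780 ≈ 470.94, ∠ = arctan(334/332) ≈ 45.17°
∠G = 133.63° − 221.23° = -87.60°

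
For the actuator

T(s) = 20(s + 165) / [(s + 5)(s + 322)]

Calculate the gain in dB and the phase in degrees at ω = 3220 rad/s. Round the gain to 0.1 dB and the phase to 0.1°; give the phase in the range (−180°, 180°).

At s = jω = j3220:
zero (s+165): 165 + j3220 → |·| = √(165²+3220²) = √10395625 ≈ 3224.2, ∠ = arctan(3220/165) ≈ 87.07°
pole (s+5): 5 + j3220 → |·| = √(5²+3220²) = √10368425 ≈ 3220, ∠ = arctan(3220/5) ≈ 89.91°
pole (s+322): 322 + j3220 → |·| = √(322²+3220²) = √10472084 ≈ 3236.1, ∠ = arctan(3220/322) ≈ 84.29°
|T| = 20 · 3224.2 / 1.042e+07 ≈ 0.0061885
Gain = 20 log₁₀(0.0061885) ≈ -44.17 dB
∠T = 87.07° − 174.20° = -87.13°

-44.2 dB, -87.1°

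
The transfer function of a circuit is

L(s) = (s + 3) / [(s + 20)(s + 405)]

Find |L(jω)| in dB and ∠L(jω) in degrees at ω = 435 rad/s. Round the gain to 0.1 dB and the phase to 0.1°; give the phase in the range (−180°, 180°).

At s = jω = j435:
zero (s+3): 3 + j435 → |·| = √(3²+435²) = √189234 ≈ 435.01, ∠ = arctan(435/3) ≈ 89.60°
pole (s+20): 20 + j435 → |·| = √(20²+435²) = √189625 ≈ 435.46, ∠ = arctan(435/20) ≈ 87.37°
pole (s+405): 405 + j435 → |·| = √(405²+435²) = √353250 ≈ 594.35, ∠ = arctan(435/405) ≈ 47.05°
|L| = 1 · 435.01 / 2.5882e+05 ≈ 0.0016807
Gain = 20 log₁₀(0.0016807) ≈ -55.49 dB
∠L = 89.60° − 134.42° = -44.82°

-55.5 dB, -44.8°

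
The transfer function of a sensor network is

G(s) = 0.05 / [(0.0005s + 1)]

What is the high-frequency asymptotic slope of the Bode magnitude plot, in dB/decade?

-20 dB/decade

Each pole contributes −20 dB/decade at high frequency; each zero contributes +20 dB/decade.
Net: 0 zero(s) − 1 pole(s) → -20 dB/decade.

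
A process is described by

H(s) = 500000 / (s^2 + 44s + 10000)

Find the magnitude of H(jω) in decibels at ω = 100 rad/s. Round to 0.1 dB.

At s = jω = j100:
quadratic: (j100)² + 44·j100 + 10000 = 0 + j4400 → |·| ≈ 4400, ∠ ≈ 90.00°
|H| = 500000 / 4400 ≈ 113.64
Gain = 20 log₁₀(113.64) ≈ 41.11 dB

41.1 dB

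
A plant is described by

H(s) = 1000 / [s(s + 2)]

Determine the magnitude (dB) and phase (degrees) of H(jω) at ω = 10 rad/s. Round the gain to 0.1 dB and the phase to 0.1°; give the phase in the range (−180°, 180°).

At s = jω = j10:
pole (s+2): 2 + j10 → |·| = √(2²+10²) = √104 ≈ 10.198, ∠ = arctan(10/2) ≈ 78.69°
pole at origin: |s| = 10, ∠ = 90.00° (in denominator)
|H| = 1000 / 101.98 ≈ 9.8058
Gain = 20 log₁₀(9.8058) ≈ 19.83 dB
∠H = 0.00° − 168.69° = -168.69°

19.8 dB, -168.7°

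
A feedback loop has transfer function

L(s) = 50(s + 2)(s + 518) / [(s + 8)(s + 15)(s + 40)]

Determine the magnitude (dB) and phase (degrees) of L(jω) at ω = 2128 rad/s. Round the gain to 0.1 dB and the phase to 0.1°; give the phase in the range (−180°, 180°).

-32.3 dB, -102.0°

At s = jω = j2128:
zero (s+2): 2 + j2128 → |·| = √(2²+2128²) = √4528388 ≈ 2128, ∠ = arctan(2128/2) ≈ 89.95°
zero (s+518): 518 + j2128 → |·| = √(518²+2128²) = √4796708 ≈ 2190.1, ∠ = arctan(2128/518) ≈ 76.32°
pole (s+8): 8 + j2128 → |·| = √(8²+2128²) = √4528448 ≈ 2128, ∠ = arctan(2128/8) ≈ 89.78°
pole (s+15): 15 + j2128 → |·| = √(15²+2128²) = √4528609 ≈ 2128.1, ∠ = arctan(2128/15) ≈ 89.60°
pole (s+40): 40 + j2128 → |·| = √(40²+2128²) = √4529984 ≈ 2128.4, ∠ = arctan(2128/40) ≈ 88.92°
|L| = 50 · 4.6605e+06 / 9.6387e+09 ≈ 0.024176
Gain = 20 log₁₀(0.024176) ≈ -32.33 dB
∠L = 166.27° − 268.30° = -102.03°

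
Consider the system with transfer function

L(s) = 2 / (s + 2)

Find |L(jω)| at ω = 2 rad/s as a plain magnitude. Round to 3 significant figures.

0.707

At s = jω = j2:
pole (s+2): 2 + j2 → |·| = √(2²+2²) = √8 ≈ 2.8284, ∠ = arctan(2/2) ≈ 45.00°
|L| = 2 / 2.8284 ≈ 0.70711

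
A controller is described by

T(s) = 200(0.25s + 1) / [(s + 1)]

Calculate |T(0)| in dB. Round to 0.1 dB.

T(0) = 200 · 1 / 1 = 200
20 log₁₀(200) ≈ 46.02 dB

46.0 dB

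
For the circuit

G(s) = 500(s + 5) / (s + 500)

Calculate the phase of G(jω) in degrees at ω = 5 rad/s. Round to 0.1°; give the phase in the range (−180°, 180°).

44.4°

At s = jω = j5:
zero (s+5): 5 + j5 → |·| = √(5²+5²) = √50 ≈ 7.0711, ∠ = arctan(5/5) ≈ 45.00°
pole (s+500): 500 + j5 → |·| = √(500²+5²) = √250025 ≈ 500.02, ∠ = arctan(5/500) ≈ 0.57°
∠G = 45.00° − 0.57° = 44.43°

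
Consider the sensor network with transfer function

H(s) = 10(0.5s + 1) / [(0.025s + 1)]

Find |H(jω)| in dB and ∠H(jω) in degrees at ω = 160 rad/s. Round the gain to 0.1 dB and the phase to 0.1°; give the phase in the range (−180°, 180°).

At ω = 160 rad/s:
zero (1 + j160·0.5) = 1 + j80 → |·| ≈ 80.006, ∠ ≈ 89.28°
pole (1 + j160·0.025) = 1 + j4 → |·| ≈ 4.1231, ∠ ≈ 75.96°
|H| = 10 · 80.006 / (4.1231) ≈ 194.04
Gain = 20 log₁₀(194.04) ≈ 45.76 dB
∠H = (89.28°) − (75.96°) = 13.32°

45.8 dB, 13.3°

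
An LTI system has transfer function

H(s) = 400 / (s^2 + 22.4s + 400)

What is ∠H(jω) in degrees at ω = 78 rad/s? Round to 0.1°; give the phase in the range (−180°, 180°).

At s = jω = j78:
quadratic: (j78)² + 22.4·j78 + 400 = -5684 + j1747.2 → |·| ≈ 5946.5, ∠ ≈ 162.91°
∠H = 0.00° − 162.91° = -162.91°

-162.9°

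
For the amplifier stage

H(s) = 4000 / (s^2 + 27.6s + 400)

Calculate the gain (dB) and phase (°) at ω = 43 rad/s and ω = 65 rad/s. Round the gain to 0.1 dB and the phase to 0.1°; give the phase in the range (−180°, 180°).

ω = 43: 6.6 dB, -140.7°; ω = 65: -0.5 dB, -154.9°

At s = jω = j43:
quadratic: (j43)² + 27.6·j43 + 400 = -1449 + j1186.8 → |·| ≈ 1873, ∠ ≈ 140.68°
|H| = 4000 / 1873 ≈ 2.1356
Gain = 20 log₁₀(2.1356) ≈ 6.59 dB
∠H = 0.00° − 140.68° = -140.68°

At s = jω = j65:
quadratic: (j65)² + 27.6·j65 + 400 = -3825 + j1794 → |·| ≈ 4224.8, ∠ ≈ 154.87°
|H| = 4000 / 4224.8 ≈ 0.94679
Gain = 20 log₁₀(0.94679) ≈ -0.47 dB
∠H = 0.00° − 154.87° = -154.87°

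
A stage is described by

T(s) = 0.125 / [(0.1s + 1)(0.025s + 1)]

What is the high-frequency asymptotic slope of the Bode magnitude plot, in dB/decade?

-40 dB/decade

Each pole contributes −20 dB/decade at high frequency; each zero contributes +20 dB/decade.
Net: 0 zero(s) − 2 pole(s) → -40 dB/decade.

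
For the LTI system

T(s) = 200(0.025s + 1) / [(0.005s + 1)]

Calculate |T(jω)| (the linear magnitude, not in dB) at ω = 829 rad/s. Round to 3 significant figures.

973

At ω = 829 rad/s:
zero (1 + j829·0.025) = 1 + j20.725 → |·| ≈ 20.749, ∠ ≈ 87.24°
pole (1 + j829·0.005) = 1 + j4.145 → |·| ≈ 4.2639, ∠ ≈ 76.44°
|T| = 200 · 20.749 / (4.2639) ≈ 973.24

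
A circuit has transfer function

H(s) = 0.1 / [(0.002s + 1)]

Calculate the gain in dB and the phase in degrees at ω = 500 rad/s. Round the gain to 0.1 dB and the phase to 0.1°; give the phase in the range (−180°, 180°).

-23.0 dB, -45.0°

At ω = 500 rad/s:
pole (1 + j500·0.002) = 1 + j1 → |·| ≈ 1.4142, ∠ ≈ 45.00°
|H| = 0.1 · 1 / (1.4142) ≈ 0.070711
Gain = 20 log₁₀(0.070711) ≈ -23.01 dB
∠H = (0°) − (45.00°) = -45.00°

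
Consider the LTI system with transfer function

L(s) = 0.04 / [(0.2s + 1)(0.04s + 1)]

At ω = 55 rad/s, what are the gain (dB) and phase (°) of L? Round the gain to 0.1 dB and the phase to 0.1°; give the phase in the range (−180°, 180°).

At ω = 55 rad/s:
pole (1 + j55·0.2) = 1 + j11 → |·| ≈ 11.045, ∠ ≈ 84.81°
pole (1 + j55·0.04) = 1 + j2.2 → |·| ≈ 2.4166, ∠ ≈ 65.56°
|L| = 0.04 · 1 / (11.045 · 2.4166) ≈ 0.0014986
Gain = 20 log₁₀(0.0014986) ≈ -56.49 dB
∠L = (0°) − (84.81° + 65.56°) = -150.37°

-56.5 dB, -150.4°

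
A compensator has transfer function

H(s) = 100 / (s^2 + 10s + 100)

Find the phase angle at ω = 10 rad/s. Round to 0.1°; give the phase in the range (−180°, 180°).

-90.0°

At s = jω = j10:
quadratic: (j10)² + 10·j10 + 100 = 0 + j100 → |·| ≈ 100, ∠ ≈ 90.00°
∠H = 0.00° − 90.00° = -90.00°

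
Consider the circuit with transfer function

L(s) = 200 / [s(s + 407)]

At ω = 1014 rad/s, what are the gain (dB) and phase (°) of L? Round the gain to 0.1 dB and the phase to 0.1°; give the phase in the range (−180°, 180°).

At s = jω = j1014:
pole (s+407): 407 + j1014 → |·| = √(407²+1014²) = √1193845 ≈ 1092.6, ∠ = arctan(1014/407) ≈ 68.13°
pole at origin: |s| = 1014, ∠ = 90.00° (in denominator)
|L| = 200 / 1.1079e+06 ≈ 0.00018052
Gain = 20 log₁₀(0.00018052) ≈ -74.87 dB
∠L = 0.00° − 158.13° = -158.13°

-74.9 dB, -158.1°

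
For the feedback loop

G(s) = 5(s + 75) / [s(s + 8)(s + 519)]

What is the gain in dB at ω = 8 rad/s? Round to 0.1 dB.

-41.9 dB

At s = jω = j8:
zero (s+75): 75 + j8 → |·| = √(75²+8²) = √5689 ≈ 75.425, ∠ = arctan(8/75) ≈ 6.09°
pole (s+8): 8 + j8 → |·| = √(8²+8²) = √128 ≈ 11.314, ∠ = arctan(8/8) ≈ 45.00°
pole (s+519): 519 + j8 → |·| = √(519²+8²) = √269425 ≈ 519.06, ∠ = arctan(8/519) ≈ 0.88°
pole at origin: |s| = 8, ∠ = 90.00° (in denominator)
|G| = 5 · 75.425 / 46981 ≈ 0.0080272
Gain = 20 log₁₀(0.0080272) ≈ -41.91 dB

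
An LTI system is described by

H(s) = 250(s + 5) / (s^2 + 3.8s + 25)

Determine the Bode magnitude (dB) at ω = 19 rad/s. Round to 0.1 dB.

At s = jω = j19:
zero (s+5): 5 + j19 → |·| = √(5²+19²) = √386 ≈ 19.647, ∠ = arctan(19/5) ≈ 75.26°
quadratic: (j19)² + 3.8·j19 + 25 = -336 + j72.2 → |·| ≈ 343.67, ∠ ≈ 167.87°
|H| = 250 · 19.647 / 343.67 ≈ 14.292
Gain = 20 log₁₀(14.292) ≈ 23.10 dB

23.1 dB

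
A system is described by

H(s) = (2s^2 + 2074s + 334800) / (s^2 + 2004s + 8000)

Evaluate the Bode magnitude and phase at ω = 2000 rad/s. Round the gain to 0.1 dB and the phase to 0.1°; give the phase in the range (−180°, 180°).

Substitute s = j2000:
Numerator: 2(j2000)^2 + 2074(j2000) + 334800 = -7665200 + j4148000
Denominator: (j2000)^2 + 2004(j2000) + 8000 = -3992000 + j4008000
|N| = √(7665200² + 4148000²) ≈ 8.7156e+06, ∠N ≈ 151.58°
|D| = √(3992000² + 4008000²) ≈ 5.6569e+06, ∠D ≈ 134.89°
|H| = 8.7156e+06 / 5.6569e+06 ≈ 1.5407
Gain = 20 log₁₀(1.5407) ≈ 3.75 dB
∠H = 151.58° − 134.89° = 16.69°

3.8 dB, 16.7°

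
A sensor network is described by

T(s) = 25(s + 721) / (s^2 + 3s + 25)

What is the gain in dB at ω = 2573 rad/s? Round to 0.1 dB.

-39.9 dB

At s = jω = j2573:
zero (s+721): 721 + j2573 → |·| = √(721²+2573²) = √7140170 ≈ 2672.1, ∠ = arctan(2573/721) ≈ 74.35°
quadratic: (j2573)² + 3·j2573 + 25 = -6620304 + j7719 → |·| ≈ 6.6203e+06, ∠ ≈ 179.93°
|T| = 25 · 2672.1 / 6.6203e+06 ≈ 0.010091
Gain = 20 log₁₀(0.010091) ≈ -39.92 dB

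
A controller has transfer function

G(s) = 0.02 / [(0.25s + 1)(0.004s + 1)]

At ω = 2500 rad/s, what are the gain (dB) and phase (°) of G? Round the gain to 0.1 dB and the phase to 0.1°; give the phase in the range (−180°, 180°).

At ω = 2500 rad/s:
pole (1 + j2500·0.25) = 1 + j625 → |·| ≈ 625, ∠ ≈ 89.91°
pole (1 + j2500·0.004) = 1 + j10 → |·| ≈ 10.05, ∠ ≈ 84.29°
|G| = 0.02 · 1 / (625 · 10.05) ≈ 3.1841e-06
Gain = 20 log₁₀(3.1841e-06) ≈ -109.94 dB
∠G = (0°) − (89.91° + 84.29°) = -174.20°

-109.9 dB, -174.2°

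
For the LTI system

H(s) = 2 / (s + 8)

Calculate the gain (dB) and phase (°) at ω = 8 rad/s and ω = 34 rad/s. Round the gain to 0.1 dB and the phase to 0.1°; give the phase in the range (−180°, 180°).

ω = 8: -15.1 dB, -45.0°; ω = 34: -24.8 dB, -76.8°

At s = jω = j8:
pole (s+8): 8 + j8 → |·| = √(8²+8²) = √128 ≈ 11.314, ∠ = arctan(8/8) ≈ 45.00°
|H| = 2 / 11.314 ≈ 0.17677
Gain = 20 log₁₀(0.17677) ≈ -15.05 dB
∠H = 0.00° − 45.00° = -45.00°

At s = jω = j34:
pole (s+8): 8 + j34 → |·| = √(8²+34²) = √1220 ≈ 34.928, ∠ = arctan(34/8) ≈ 76.76°
|H| = 2 / 34.928 ≈ 0.057261
Gain = 20 log₁₀(0.057261) ≈ -24.84 dB
∠H = 0.00° − 76.76° = -76.76°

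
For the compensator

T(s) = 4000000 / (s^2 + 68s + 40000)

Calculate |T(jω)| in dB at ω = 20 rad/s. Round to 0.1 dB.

40.1 dB

At s = jω = j20:
quadratic: (j20)² + 68·j20 + 40000 = 39600 + j1360 → |·| ≈ 39623, ∠ ≈ 1.97°
|T| = 4000000 / 39623 ≈ 100.95
Gain = 20 log₁₀(100.95) ≈ 40.08 dB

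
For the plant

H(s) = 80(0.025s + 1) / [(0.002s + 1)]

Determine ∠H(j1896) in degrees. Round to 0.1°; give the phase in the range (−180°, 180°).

At ω = 1896 rad/s:
zero (1 + j1896·0.025) = 1 + j47.4 → |·| ≈ 47.411, ∠ ≈ 88.79°
pole (1 + j1896·0.002) = 1 + j3.792 → |·| ≈ 3.9216, ∠ ≈ 75.23°
∠H = (88.79°) − (75.23°) = 13.56°

13.6°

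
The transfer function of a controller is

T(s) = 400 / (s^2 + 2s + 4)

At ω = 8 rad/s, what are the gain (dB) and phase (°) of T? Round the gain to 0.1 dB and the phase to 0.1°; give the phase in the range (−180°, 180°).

16.2 dB, -165.1°

At s = jω = j8:
quadratic: (j8)² + 2·j8 + 4 = -60 + j16 → |·| ≈ 62.097, ∠ ≈ 165.07°
|T| = 400 / 62.097 ≈ 6.4415
Gain = 20 log₁₀(6.4415) ≈ 16.18 dB
∠T = 0.00° − 165.07° = -165.07°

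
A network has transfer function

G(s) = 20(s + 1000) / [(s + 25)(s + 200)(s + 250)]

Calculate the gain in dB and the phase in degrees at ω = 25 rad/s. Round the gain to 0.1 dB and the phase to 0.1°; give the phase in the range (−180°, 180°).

At s = jω = j25:
zero (s+1000): 1000 + j25 → |·| = √(1000²+25²) = √1000625 ≈ 1000.3, ∠ = arctan(25/1000) ≈ 1.43°
pole (s+25): 25 + j25 → |·| = √(25²+25²) = √1250 ≈ 35.355, ∠ = arctan(25/25) ≈ 45.00°
pole (s+200): 200 + j25 → |·| = √(200²+25²) = √40625 ≈ 201.56, ∠ = arctan(25/200) ≈ 7.13°
pole (s+250): 250 + j25 → |·| = √(250²+25²) = √63125 ≈ 251.25, ∠ = arctan(25/250) ≈ 5.71°
|G| = 20 · 1000.3 / 1.7904e+06 ≈ 0.011174
Gain = 20 log₁₀(0.011174) ≈ -39.04 dB
∠G = 1.43° − 57.84° = -56.41°

-39.0 dB, -56.4°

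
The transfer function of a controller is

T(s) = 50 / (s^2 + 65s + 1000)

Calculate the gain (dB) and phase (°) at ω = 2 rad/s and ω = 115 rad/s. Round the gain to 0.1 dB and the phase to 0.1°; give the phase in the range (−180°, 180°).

ω = 2: -26.1 dB, -7.4°; ω = 115: -49.1 dB, -148.6°

Substitute s = j2:
Numerator: 50 = 50 + j0
Denominator: (j2)^2 + 65(j2) + 1000 = 996 + j130
|N| = √(50² + 0²) ≈ 50, ∠N ≈ 0.00°
|D| = √(996² + 130²) ≈ 1004.4, ∠D ≈ 7.44°
|T| = 50 / 1004.4 ≈ 0.049781
Gain = 20 log₁₀(0.049781) ≈ -26.06 dB
∠T = 0.00° − 7.44° = -7.44°

Substitute s = j115:
Numerator: 50 = 50 + j0
Denominator: (j115)^2 + 65(j115) + 1000 = -12225 + j7475
|N| = √(50² + 0²) ≈ 50, ∠N ≈ 0.00°
|D| = √(12225² + 7475²) ≈ 14329, ∠D ≈ 148.56°
|T| = 50 / 14329 ≈ 0.0034894
Gain = 20 log₁₀(0.0034894) ≈ -49.14 dB
∠T = 0.00° − 148.56° = -148.56°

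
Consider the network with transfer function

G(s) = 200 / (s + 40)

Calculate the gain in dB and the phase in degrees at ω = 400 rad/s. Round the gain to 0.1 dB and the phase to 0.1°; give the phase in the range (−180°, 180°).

Substitute s = j400:
Numerator: 200 = 200 + j0
Denominator: (j400) + 40 = 40 + j400
|N| = √(200² + 0²) ≈ 200, ∠N ≈ 0.00°
|D| = √(40² + 400²) ≈ 402, ∠D ≈ 84.29°
|G| = 200 / 402 ≈ 0.49751
Gain = 20 log₁₀(0.49751) ≈ -6.06 dB
∠G = 0.00° − 84.29° = -84.29°

-6.1 dB, -84.3°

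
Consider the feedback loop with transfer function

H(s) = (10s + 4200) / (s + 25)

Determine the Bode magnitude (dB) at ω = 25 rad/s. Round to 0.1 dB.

Substitute s = j25:
Numerator: 10(j25) + 4200 = 4200 + j250
Denominator: (j25) + 25 = 25 + j25
|N| = √(4200² + 250²) ≈ 4207.4, ∠N ≈ 3.41°
|D| = √(25² + 25²) ≈ 35.355, ∠D ≈ 45.00°
|H| = 4207.4 / 35.355 ≈ 119
Gain = 20 log₁₀(119) ≈ 41.51 dB

41.5 dB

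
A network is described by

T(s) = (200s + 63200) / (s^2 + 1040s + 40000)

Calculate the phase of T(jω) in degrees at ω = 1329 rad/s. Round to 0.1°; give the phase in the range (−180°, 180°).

-64.7°

Substitute s = j1329:
Numerator: 200(j1329) + 63200 = 63200 + j265800
Denominator: (j1329)^2 + 1040(j1329) + 40000 = -1726241 + j1382160
|N| = √(63200² + 265800²) ≈ 2.7321e+05, ∠N ≈ 76.62°
|D| = √(1726241² + 1382160²) ≈ 2.2114e+06, ∠D ≈ 141.32°
∠T = 76.62° − 141.32° = -64.70°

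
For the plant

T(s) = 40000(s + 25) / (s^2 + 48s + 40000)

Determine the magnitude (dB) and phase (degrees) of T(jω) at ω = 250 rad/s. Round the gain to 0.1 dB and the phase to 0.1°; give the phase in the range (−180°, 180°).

At s = jω = j250:
zero (s+25): 25 + j250 → |·| = √(25²+250²) = √63125 ≈ 251.25, ∠ = arctan(250/25) ≈ 84.29°
quadratic: (j250)² + 48·j250 + 40000 = -22500 + j12000 → |·| ≈ 25500, ∠ ≈ 151.93°
|T| = 40000 · 251.25 / 25500 ≈ 394.12
Gain = 20 log₁₀(394.12) ≈ 51.91 dB
∠T = 84.29° − 151.93° = -67.64°

51.9 dB, -67.6°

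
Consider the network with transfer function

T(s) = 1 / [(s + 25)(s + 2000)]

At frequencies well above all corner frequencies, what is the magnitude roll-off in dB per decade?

Each pole contributes −20 dB/decade at high frequency; each zero contributes +20 dB/decade.
Net: 0 zero(s) − 2 pole(s) → -40 dB/decade.

-40 dB/decade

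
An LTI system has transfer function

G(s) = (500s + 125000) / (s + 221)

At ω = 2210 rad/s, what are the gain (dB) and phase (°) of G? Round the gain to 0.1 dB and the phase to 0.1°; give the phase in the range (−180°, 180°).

Substitute s = j2210:
Numerator: 500(j2210) + 125000 = 125000 + j1105000
Denominator: (j2210) + 221 = 221 + j2210
|N| = √(125000² + 1105000²) ≈ 1.112e+06, ∠N ≈ 83.55°
|D| = √(221² + 2210²) ≈ 2221, ∠D ≈ 84.29°
|G| = 1.112e+06 / 2221 ≈ 500.68
Gain = 20 log₁₀(500.68) ≈ 53.99 dB
∠G = 83.55° − 84.29° = -0.74°

54.0 dB, -0.7°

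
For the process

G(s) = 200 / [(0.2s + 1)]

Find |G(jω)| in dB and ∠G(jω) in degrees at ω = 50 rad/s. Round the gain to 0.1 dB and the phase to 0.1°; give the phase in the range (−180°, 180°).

At ω = 50 rad/s:
pole (1 + j50·0.2) = 1 + j10 → |·| ≈ 10.05, ∠ ≈ 84.29°
|G| = 200 · 1 / (10.05) ≈ 19.9
Gain = 20 log₁₀(19.9) ≈ 25.98 dB
∠G = (0°) − (84.29°) = -84.29°

26.0 dB, -84.3°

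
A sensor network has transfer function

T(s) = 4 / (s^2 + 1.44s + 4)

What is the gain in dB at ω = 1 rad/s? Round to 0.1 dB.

1.6 dB

At s = jω = j1:
quadratic: (j1)² + 1.44·j1 + 4 = 3 + j1.44 → |·| ≈ 3.3277, ∠ ≈ 25.64°
|T| = 4 / 3.3277 ≈ 1.202
Gain = 20 log₁₀(1.202) ≈ 1.60 dB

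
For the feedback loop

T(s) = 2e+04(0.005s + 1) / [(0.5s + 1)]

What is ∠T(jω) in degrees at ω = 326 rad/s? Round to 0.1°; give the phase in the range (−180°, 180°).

-31.2°

At ω = 326 rad/s:
zero (1 + j326·0.005) = 1 + j1.63 → |·| ≈ 1.9123, ∠ ≈ 58.47°
pole (1 + j326·0.5) = 1 + j163 → |·| ≈ 163, ∠ ≈ 89.65°
∠T = (58.47°) − (89.65°) = -31.18°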